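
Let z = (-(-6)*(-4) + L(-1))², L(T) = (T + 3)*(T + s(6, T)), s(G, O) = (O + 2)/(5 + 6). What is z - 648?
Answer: 2248/121 ≈ 18.579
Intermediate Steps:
s(G, O) = 2/11 + O/11 (s(G, O) = (2 + O)/11 = (2 + O)*(1/11) = 2/11 + O/11)
L(T) = (3 + T)*(2/11 + 12*T/11) (L(T) = (T + 3)*(T + (2/11 + T/11)) = (3 + T)*(2/11 + 12*T/11))
z = 80656/121 (z = (-(-6)*(-4) + (6/11 + (12/11)*(-1)² + (38/11)*(-1)))² = (-3*8 + (6/11 + (12/11)*1 - 38/11))² = (-24 + (6/11 + 12/11 - 38/11))² = (-24 - 20/11)² = (-284/11)² = 80656/121 ≈ 666.58)
z - 648 = 80656/121 - 648 = 2248/121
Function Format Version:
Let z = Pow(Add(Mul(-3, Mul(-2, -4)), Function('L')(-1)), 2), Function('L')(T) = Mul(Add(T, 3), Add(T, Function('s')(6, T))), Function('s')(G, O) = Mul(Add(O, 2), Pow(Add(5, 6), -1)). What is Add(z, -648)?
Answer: Rational(2248, 121) ≈ 18.579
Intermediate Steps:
Function('s')(G, O) = Add(Rational(2, 11), Mul(Rational(1, 11), O)) (Function('s')(G, O) = Mul(Add(2, O), Pow(11, -1)) = Mul(Add(2, O), Rational(1, 11)) = Add(Rational(2, 11), Mul(Rational(1, 11), O)))
Function('L')(T) = Mul(Add(3, T), Add(Rational(2, 11), Mul(Rational(12, 11), T))) (Function('L')(T) = Mul(Add(T, 3), Add(T, Add(Rational(2, 11), Mul(Rational(1, 11), T)))) = Mul(Add(3, T), Add(Rational(2, 11), Mul(Rational(12, 11), T))))
z = Rational(80656, 121) (z = Pow(Add(Mul(-3, Mul(-2, -4)), Add(Rational(6, 11), Mul(Rational(12, 11), Pow(-1, 2)), Mul(Rational(38, 11), -1))), 2) = Pow(Add(Mul(-3, 8), Add(Rational(6, 11), Mul(Rational(12, 11), 1), Rational(-38, 11))), 2) = Pow(Add(-24, Add(Rational(6, 11), Rational(12, 11), Rational(-38, 11))), 2) = Pow(Add(-24, Rational(-20, 11)), 2) = Pow(Rational(-284, 11), 2) = Rational(80656, 121) ≈ 666.58)
Add(z, -648) = Add(Rational(80656, 121), -648) = Rational(2248, 121)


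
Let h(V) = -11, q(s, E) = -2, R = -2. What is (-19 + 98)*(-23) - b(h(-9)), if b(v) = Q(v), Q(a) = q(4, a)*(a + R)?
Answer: -1843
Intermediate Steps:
Q(a) = 4 - 2*a (Q(a) = -2*(a - 2) = -2*(-2 + a) = 4 - 2*a)
b(v) = 4 - 2*v
(-19 + 98)*(-23) - b(h(-9)) = (-19 + 98)*(-23) - (4 - 2*(-11)) = 79*(-23) - (4 + 22) = -1817 - 1*26 = -1817 - 26 = -1843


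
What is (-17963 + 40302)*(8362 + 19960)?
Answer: 632685158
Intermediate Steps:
(-17963 + 40302)*(8362 + 19960) = 22339*28322 = 632685158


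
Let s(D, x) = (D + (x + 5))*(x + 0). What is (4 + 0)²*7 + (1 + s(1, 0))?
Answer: 113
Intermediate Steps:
s(D, x) = x*(5 + D + x) (s(D, x) = (D + (5 + x))*x = (5 + D + x)*x = x*(5 + D + x))
(4 + 0)²*7 + (1 + s(1, 0)) = (4 + 0)²*7 + (1 + 0*(5 + 1 + 0)) = 4²*7 + (1 + 0*6) = 16*7 + (1 + 0) = 112 + 1 = 113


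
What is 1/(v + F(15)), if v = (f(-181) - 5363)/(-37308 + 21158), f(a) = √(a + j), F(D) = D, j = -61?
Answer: 235232350/3606599883 + 10450*I*√2/3606599883 ≈ 0.065223 + 4.0976e-6*I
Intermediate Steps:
f(a) = √(-61 + a) (f(a) = √(a - 61) = √(-61 + a))
v = 5363/16150 - 11*I*√2/16150 (v = (√(-61 - 181) - 5363)/(-37308 + 21158) = (√(-242) - 5363)/(-16150) = (11*I*√2 - 5363)*(-1/16150) = (-5363 + 11*I*√2)*(-1/16150) = 5363/16150 - 11*I*√2/16150 ≈ 0.33207 - 0.00096324*I)
1/(v + F(15)) = 1/((5363/16150 - 11*I*√2/16150) + 15) = 1/(247613/16150 - 11*I*√2/16150)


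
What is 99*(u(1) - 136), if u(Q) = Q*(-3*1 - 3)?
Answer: -14058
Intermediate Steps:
u(Q) = -6*Q (u(Q) = Q*(-3 - 3) = Q*(-6) = -6*Q)
99*(u(1) - 136) = 99*(-6*1 - 136) = 99*(-6 - 136) = 99*(-142) = -14058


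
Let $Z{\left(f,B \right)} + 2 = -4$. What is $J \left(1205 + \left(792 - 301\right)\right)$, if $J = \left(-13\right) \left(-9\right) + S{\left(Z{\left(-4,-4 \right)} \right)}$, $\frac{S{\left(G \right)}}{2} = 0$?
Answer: $198432$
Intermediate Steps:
$Z{\left(f,B \right)} = -6$ ($Z{\left(f,B \right)} = -2 - 4 = -6$)
$S{\left(G \right)} = 0$ ($S{\left(G \right)} = 2 \cdot 0 = 0$)
$J = 117$ ($J = \left(-13\right) \left(-9\right) + 0 = 117 + 0 = 117$)
$J \left(1205 + \left(792 - 301\right)\right) = 117 \left(1205 + \left(792 - 301\right)\right) = 117 \left(1205 + 491\right) = 117 \cdot 1696 = 198432$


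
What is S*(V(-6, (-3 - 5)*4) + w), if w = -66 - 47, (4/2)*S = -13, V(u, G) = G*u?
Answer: -1027/2 ≈ -513.50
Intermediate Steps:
S = -13/2 (S = (½)*(-13) = -13/2 ≈ -6.5000)
w = -113
S*(V(-6, (-3 - 5)*4) + w) = -13*(((-3 - 5)*4)*(-6) - 113)/2 = -13*(-8*4*(-6) - 113)/2 = -13*(-32*(-6) - 113)/2 = -13*(192 - 113)/2 = -13/2*79 = -1027/2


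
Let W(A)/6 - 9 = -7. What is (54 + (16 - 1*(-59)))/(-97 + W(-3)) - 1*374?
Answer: -31919/85 ≈ -375.52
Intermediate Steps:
W(A) = 12 (W(A) = 54 + 6*(-7) = 54 - 42 = 12)
(54 + (16 - 1*(-59)))/(-97 + W(-3)) - 1*374 = (54 + (16 - 1*(-59)))/(-97 + 12) - 1*374 = (54 + (16 + 59))/(-85) - 374 = (54 + 75)*(-1/85) - 374 = 129*(-1/85) - 374 = -129/85 - 374 = -31919/85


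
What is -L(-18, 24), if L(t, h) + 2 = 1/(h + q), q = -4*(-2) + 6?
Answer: 75/38 ≈ 1.9737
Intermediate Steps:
q = 14 (q = 8 + 6 = 14)
L(t, h) = -2 + 1/(14 + h) (L(t, h) = -2 + 1/(h + 14) = -2 + 1/(14 + h))
-L(-18, 24) = -(-27 - 2*24)/(14 + 24) = -(-27 - 48)/38 = -(-75)/38 = -1*(-75/38) = 75/38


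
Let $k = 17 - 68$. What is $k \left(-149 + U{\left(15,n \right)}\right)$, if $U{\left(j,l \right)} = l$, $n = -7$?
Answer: $7956$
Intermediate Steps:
$k = -51$
$k \left(-149 + U{\left(15,n \right)}\right) = - 51 \left(-149 - 7\right) = \left(-51\right) \left(-156\right) = 7956$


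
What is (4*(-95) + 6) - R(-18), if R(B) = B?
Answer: -356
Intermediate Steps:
(4*(-95) + 6) - R(-18) = (4*(-95) + 6) - 1*(-18) = (-380 + 6) + 18 = -374 + 18 = -356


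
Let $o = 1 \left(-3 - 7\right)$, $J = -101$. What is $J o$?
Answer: $1010$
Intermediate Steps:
$o = -10$ ($o = 1 \left(-3 - 7\right) = 1 \left(-10\right) = -10$)
$J o = \left(-101\right) \left(-10\right) = 1010$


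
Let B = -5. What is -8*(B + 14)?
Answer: -72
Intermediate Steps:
-8*(B + 14) = -8*(-5 + 14) = -8*9 = -72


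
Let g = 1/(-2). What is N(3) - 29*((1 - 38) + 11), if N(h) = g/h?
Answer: 4523/6 ≈ 753.83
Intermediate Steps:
g = -1/2 ≈ -0.50000
N(h) = -1/(2*h)
N(3) - 29*((1 - 38) + 11) = -1/2/3 - 29*((1 - 38) + 11) = -1/2*1/3 - 29*(-37 + 11) = -1/6 - 29*(-26) = -1/6 + 754 = 4523/6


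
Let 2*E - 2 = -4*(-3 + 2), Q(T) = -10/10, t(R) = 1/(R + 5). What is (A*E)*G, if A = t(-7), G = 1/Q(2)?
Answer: 3/2 ≈ 1.5000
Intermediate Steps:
t(R) = 1/(5 + R)
Q(T) = -1 (Q(T) = -10*⅒ = -1)
E = 3 (E = 1 + (-4*(-3 + 2))/2 = 1 + (-4*(-1))/2 = 1 + (½)*4 = 1 + 2 = 3)
G = -1 (G = 1/(-1) = -1)
A = -½ (A = 1/(5 - 7) = 1/(-2) = -½ ≈ -0.50000)
(A*E)*G = -½*3*(-1) = -3/2*(-1) = 3/2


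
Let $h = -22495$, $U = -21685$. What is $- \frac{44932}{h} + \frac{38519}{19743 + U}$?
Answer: $- \frac{779226961}{43685290} \approx -17.837$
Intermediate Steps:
$- \frac{44932}{h} + \frac{38519}{19743 + U} = - \frac{44932}{-22495} + \frac{38519}{19743 - 21685} = \left(-44932\right) \left(- \frac{1}{22495}\right) + \frac{38519}{-1942} = \frac{44932}{22495} + 38519 \left(- \frac{1}{1942}\right) = \frac{44932}{22495} - \frac{38519}{1942} = - \frac{779226961}{43685290}$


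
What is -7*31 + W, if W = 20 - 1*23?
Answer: -220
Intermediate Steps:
W = -3 (W = 20 - 23 = -3)
-7*31 + W = -7*31 - 3 = -217 - 3 = -220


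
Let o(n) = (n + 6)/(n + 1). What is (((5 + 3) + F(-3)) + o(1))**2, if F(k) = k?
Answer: 289/4 ≈ 72.250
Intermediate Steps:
o(n) = (6 + n)/(1 + n)
(((5 + 3) + F(-3)) + o(1))**2 = (((5 + 3) - 3) + (6 + 1)/(1 + 1))**2 = ((8 - 3) + 7/2)**2 = (5 + (1/2)*7)**2 = (5 + 7/2)**2 = (17/2)**2 = 289/4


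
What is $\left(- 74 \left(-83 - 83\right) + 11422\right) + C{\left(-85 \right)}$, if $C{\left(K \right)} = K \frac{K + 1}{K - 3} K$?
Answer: $\frac{673257}{22} \approx 30603.0$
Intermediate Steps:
$C{\left(K \right)} = \frac{K^{2} \left(1 + K\right)}{-3 + K}$ ($C{\left(K \right)} = K \frac{1 + K}{-3 + K} K = \frac{K \left(1 + K\right)}{-3 + K} K = \frac{K^{2} \left(1 + K\right)}{-3 + K}$)
$\left(- 74 \left(-83 - 83\right) + 11422\right) + C{\left(-85 \right)} = \left(- 74 \left(-83 - 83\right) + 11422\right) + \frac{\left(-85\right)^{2} \left(1 - 85\right)}{-3 - 85} = \left(\left(-74\right) \left(-166\right) + 11422\right) + 7225 \frac{1}{-88} \left(-84\right) = \left(12284 + 11422\right) + 7225 \left(- \frac{1}{88}\right) \left(-84\right) = 23706 + \frac{151725}{22} = \frac{673257}{22}$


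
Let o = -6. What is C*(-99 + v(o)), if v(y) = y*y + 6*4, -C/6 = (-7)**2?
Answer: 11466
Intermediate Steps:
C = -294 (C = -6*(-7)**2 = -6*49 = -294)
v(y) = 24 + y**2 (v(y) = y**2 + 24 = 24 + y**2)
C*(-99 + v(o)) = -294*(-99 + (24 + (-6)**2)) = -294*(-99 + (24 + 36)) = -294*(-99 + 60) = -294*(-39) = 11466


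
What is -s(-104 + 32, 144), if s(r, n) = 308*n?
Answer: -44352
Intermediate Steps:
-s(-104 + 32, 144) = -308*144 = -1*44352 = -44352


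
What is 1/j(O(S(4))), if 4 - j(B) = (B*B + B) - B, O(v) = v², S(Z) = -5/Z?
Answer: 256/399 ≈ 0.64160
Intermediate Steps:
j(B) = 4 - B² (j(B) = 4 - ((B*B + B) - B) = 4 - ((B² + B) - B) = 4 - ((B + B²) - B) = 4 - B²)
1/j(O(S(4))) = 1/(4 - ((-5/4)²)²) = 1/(4 - (25/16)²) = 1/(4 - 1*625/256) = 1/(4 - 625/256) = 1/(399/256) = 256/399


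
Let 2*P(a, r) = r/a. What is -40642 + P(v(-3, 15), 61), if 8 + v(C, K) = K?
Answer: -568927/14 ≈ -40638.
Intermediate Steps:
v(C, K) = -8 + K
P(a, r) = r/(2*a) (P(a, r) = (r/a)/2 = r/(2*a))
-40642 + P(v(-3, 15), 61) = -40642 + (½)*61/(-8 + 15) = -40642 + (½)*61/7 = -40642 + (½)*61*(⅐) = -40642 + 61/14 = -568927/14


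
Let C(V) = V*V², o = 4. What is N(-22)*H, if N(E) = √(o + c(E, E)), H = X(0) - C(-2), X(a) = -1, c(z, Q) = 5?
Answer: 21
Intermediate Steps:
C(V) = V³
H = 7 (H = -1 - 1*(-2)³ = -1 - 1*(-8) = -1 + 8 = 7)
N(E) = 3 (N(E) = √(4 + 5) = √9 = 3)
N(-22)*H = 3*7 = 21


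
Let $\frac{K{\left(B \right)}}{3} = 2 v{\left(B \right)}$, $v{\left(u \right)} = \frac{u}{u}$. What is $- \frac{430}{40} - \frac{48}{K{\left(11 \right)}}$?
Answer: $- \frac{75}{4} \approx -18.75$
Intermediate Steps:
$v{\left(u \right)} = 1$
$K{\left(B \right)} = 6$ ($K{\left(B \right)} = 3 \cdot 2 \cdot 1 = 3 \cdot 2 = 6$)
$- \frac{430}{40} - \frac{48}{K{\left(11 \right)}} = - \frac{430}{40} - \frac{48}{6} = \left(-430\right) \frac{1}{40} - 8 = - \frac{43}{4} - 8 = - \frac{75}{4}$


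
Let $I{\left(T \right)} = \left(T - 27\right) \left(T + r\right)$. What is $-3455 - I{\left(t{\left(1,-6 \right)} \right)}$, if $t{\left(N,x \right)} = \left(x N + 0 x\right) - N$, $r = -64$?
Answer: $-5869$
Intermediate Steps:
$t{\left(N,x \right)} = - N + N x$ ($t{\left(N,x \right)} = \left(N x + 0\right) - N = N x - N = - N + N x$)
$I{\left(T \right)} = \left(-64 + T\right) \left(-27 + T\right)$ ($I{\left(T \right)} = \left(T - 27\right) \left(T - 64\right) = \left(-27 + T\right) \left(-64 + T\right) = \left(-64 + T\right) \left(-27 + T\right)$)
$-3455 - I{\left(t{\left(1,-6 \right)} \right)} = -3455 - \left(1728 + \left(1 \left(-1 - 6\right)\right)^{2} - 91 \cdot 1 \left(-1 - 6\right)\right) = -3455 - \left(1728 + \left(1 \left(-7\right)\right)^{2} - 91 \cdot 1 \left(-7\right)\right) = -3455 - \left(1728 + \left(-7\right)^{2} - -637\right) = -3455 - \left(1728 + 49 + 637\right) = -3455 - 2414 = -5869$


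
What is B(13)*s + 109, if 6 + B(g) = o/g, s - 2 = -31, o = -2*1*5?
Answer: 3969/13 ≈ 305.31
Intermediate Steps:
o = -10 (o = -2*5 = -10)
s = -29 (s = 2 - 31 = -29)
B(g) = -6 - 10/g
B(13)*s + 109 = (-6 - 10/13)*(-29) + 109 = -88/13*(-29) + 109 = 2552/13 + 109 = 3969/13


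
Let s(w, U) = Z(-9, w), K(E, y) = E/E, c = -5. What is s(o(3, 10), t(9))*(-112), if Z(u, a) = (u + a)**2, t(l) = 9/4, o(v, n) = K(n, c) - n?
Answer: -36288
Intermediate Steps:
K(E, y) = 1
o(v, n) = 1 - n
t(l) = 9/4 (t(l) = 9*(1/4) = 9/4)
Z(u, a) = (a + u)**2
s(w, U) = (-9 + w)**2 (s(w, U) = (w - 9)**2 = (-9 + w)**2)
s(o(3, 10), t(9))*(-112) = (-9 + (1 - 1*10))**2*(-112) = (-9 + (1 - 10))**2*(-112) = (-9 - 9)**2*(-112) = (-18)**2*(-112) = 324*(-112) = -36288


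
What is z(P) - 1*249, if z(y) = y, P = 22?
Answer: -227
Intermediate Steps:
z(P) - 1*249 = 22 - 1*249 = 22 - 249 = -227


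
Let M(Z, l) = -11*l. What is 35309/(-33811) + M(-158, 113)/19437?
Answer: -66211646/59744037 ≈ -1.1083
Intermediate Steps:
35309/(-33811) + M(-158, 113)/19437 = 35309/(-33811) - 11*113/19437 = 35309*(-1/33811) - 1243*1/19437 = -35309/33811 - 113/1767 = -66211646/59744037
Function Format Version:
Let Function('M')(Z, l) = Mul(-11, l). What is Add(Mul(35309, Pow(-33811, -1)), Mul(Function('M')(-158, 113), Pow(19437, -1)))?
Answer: Rational(-66211646, 59744037) ≈ -1.1083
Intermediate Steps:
Add(Mul(35309, Pow(-33811, -1)), Mul(Function('M')(-158, 113), Pow(19437, -1))) = Add(Mul(35309, Pow(-33811, -1)), Mul(Mul(-11, 113), Pow(19437, -1))) = Add(Mul(35309, Rational(-1, 33811)), Mul(-1243, Rational(1, 19437))) = Add(Rational(-35309, 33811), Rational(-113, 1767)) = Rational(-66211646, 59744037)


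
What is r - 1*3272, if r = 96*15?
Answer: -1832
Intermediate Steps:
r = 1440
r - 1*3272 = 1440 - 1*3272 = 1440 - 3272 = -1832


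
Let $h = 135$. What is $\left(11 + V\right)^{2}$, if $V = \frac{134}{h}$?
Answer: $\frac{2621161}{18225} \approx 143.82$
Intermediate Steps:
$V = \frac{134}{135} \approx 0.99259$
$\left(11 + V\right)^{2} = \left(11 + \frac{134}{135}\right)^{2} = \left(\frac{1619}{135}\right)^{2} = \frac{2621161}{18225}$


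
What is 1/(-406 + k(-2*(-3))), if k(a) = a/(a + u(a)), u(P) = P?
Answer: -2/811 ≈ -0.0024661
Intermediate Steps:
k(a) = 1/2 (k(a) = a/(a + a) = a/((2*a)) = a*(1/(2*a)) = 1/2)
1/(-406 + k(-2*(-3))) = 1/(-406 + 1/2) = 1/(-811/2) = -2/811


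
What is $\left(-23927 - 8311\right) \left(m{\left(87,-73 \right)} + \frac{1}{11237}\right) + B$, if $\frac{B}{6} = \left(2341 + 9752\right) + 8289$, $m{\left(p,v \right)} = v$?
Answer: $\frac{27819026604}{11237} \approx 2.4757 \cdot 10^{6}$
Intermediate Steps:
$B = 122292$ ($B = 6 \left(\left(2341 + 9752\right) + 8289\right) = 6 \left(12093 + 8289\right) = 6 \cdot 20382 = 122292$)
$\left(-23927 - 8311\right) \left(m{\left(87,-73 \right)} + \frac{1}{11237}\right) + B = \left(-23927 - 8311\right) \left(-73 + \frac{1}{11237}\right) + 122292 = - 32238 \left(-73 + \frac{1}{11237}\right) + 122292 = \left(-32238\right) \left(- \frac{820300}{11237}\right) + 122292 = \frac{26444831400}{11237} + 122292 = \frac{27819026604}{11237}$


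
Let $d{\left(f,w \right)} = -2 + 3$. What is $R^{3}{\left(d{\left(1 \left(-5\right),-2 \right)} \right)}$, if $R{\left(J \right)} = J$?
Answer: $1$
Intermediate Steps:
$d{\left(f,w \right)} = 1$
$R^{3}{\left(d{\left(1 \left(-5\right),-2 \right)} \right)} = 1^{3} = 1$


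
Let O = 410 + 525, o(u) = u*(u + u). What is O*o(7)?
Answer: 91630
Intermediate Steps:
o(u) = 2*u² (o(u) = u*(2*u) = 2*u²)
O = 935
O*o(7) = 935*(2*7²) = 935*(2*49) = 935*98 = 91630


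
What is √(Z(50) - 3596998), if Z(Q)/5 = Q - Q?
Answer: I*√3596998 ≈ 1896.6*I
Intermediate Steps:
Z(Q) = 0 (Z(Q) = 5*(Q - Q) = 5*0 = 0)
√(Z(50) - 3596998) = √(0 - 3596998) = √(-3596998) = I*√3596998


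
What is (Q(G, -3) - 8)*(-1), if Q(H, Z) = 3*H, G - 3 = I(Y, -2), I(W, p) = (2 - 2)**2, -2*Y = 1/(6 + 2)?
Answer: -1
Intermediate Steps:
Y = -1/16 (Y = -1/(2*(6 + 2)) = -1/2/8 = -1/2*1/8 = -1/16 ≈ -0.062500)
I(W, p) = 0 (I(W, p) = 0**2 = 0)
G = 3 (G = 3 + 0 = 3)
(Q(G, -3) - 8)*(-1) = (3*3 - 8)*(-1) = (9 - 8)*(-1) = 1*(-1) = -1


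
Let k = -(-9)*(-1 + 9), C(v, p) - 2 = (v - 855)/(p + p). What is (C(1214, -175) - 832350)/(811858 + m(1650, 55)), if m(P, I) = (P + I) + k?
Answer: -291322159/284772250 ≈ -1.0230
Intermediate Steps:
C(v, p) = 2 + (-855 + v)/(2*p) (C(v, p) = 2 + (v - 855)/(p + p) = 2 + (-855 + v)/((2*p)) = 2 + (-855 + v)*(1/(2*p)) = 2 + (-855 + v)/(2*p))
k = 72 (k = -(-9)*8 = -3*(-24) = 72)
m(P, I) = 72 + I + P (m(P, I) = (P + I) + 72 = (I + P) + 72 = 72 + I + P)
(C(1214, -175) - 832350)/(811858 + m(1650, 55)) = ((½)*(-855 + 1214 + 4*(-175))/(-175) - 832350)/(811858 + (72 + 55 + 1650)) = ((½)*(-1/175)*(-855 + 1214 - 700) - 832350)/(811858 + 1777) = ((½)*(-1/175)*(-341) - 832350)/813635 = (341/350 - 832350)*(1/813635) = -291322159/350*1/813635 = -291322159/284772250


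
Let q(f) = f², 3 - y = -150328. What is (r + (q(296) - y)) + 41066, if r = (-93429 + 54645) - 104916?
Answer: -165349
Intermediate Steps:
y = 150331 (y = 3 - 1*(-150328) = 3 + 150328 = 150331)
r = -143700 (r = -38784 - 104916 = -143700)
(r + (q(296) - y)) + 41066 = (-143700 + (296² - 1*150331)) + 41066 = (-143700 + (87616 - 150331)) + 41066 = (-143700 - 62715) + 41066 = -206415 + 41066 = -165349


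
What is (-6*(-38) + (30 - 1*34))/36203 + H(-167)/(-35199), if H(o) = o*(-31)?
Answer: -179538355/1274309397 ≈ -0.14089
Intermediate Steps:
H(o) = -31*o
(-6*(-38) + (30 - 1*34))/36203 + H(-167)/(-35199) = (-6*(-38) + (30 - 1*34))/36203 - 31*(-167)/(-35199) = (228 + (30 - 34))*(1/36203) + 5177*(-1/35199) = (228 - 4)*(1/36203) - 5177/35199 = 224*(1/36203) - 5177/35199 = 224/36203 - 5177/35199 = -179538355/1274309397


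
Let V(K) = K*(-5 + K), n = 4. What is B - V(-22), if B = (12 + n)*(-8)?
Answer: -722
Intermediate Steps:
B = -128 (B = (12 + 4)*(-8) = 16*(-8) = -128)
B - V(-22) = -128 - (-22)*(-5 - 22) = -128 - (-22)*(-27) = -128 - 1*594 = -128 - 594 = -722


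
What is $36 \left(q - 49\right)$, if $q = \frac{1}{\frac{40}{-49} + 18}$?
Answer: $- \frac{741762}{421} \approx -1761.9$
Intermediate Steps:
$q = \frac{49}{842}$ ($q = \frac{1}{40 \left(- \frac{1}{49}\right) + 18} = \frac{1}{- \frac{40}{49} + 18} = \frac{1}{\frac{842}{49}} = \frac{49}{842} \approx 0.058195$)
$36 \left(q - 49\right) = 36 \left(\frac{49}{842} - 49\right) = 36 \left(- \frac{41209}{842}\right) = - \frac{741762}{421}$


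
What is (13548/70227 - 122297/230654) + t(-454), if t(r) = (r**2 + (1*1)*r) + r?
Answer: 1107994044346079/5399379486 ≈ 2.0521e+5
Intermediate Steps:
t(r) = r**2 + 2*r (t(r) = (r**2 + 1*r) + r = (r**2 + r) + r = (r + r**2) + r = r**2 + 2*r)
(13548/70227 - 122297/230654) + t(-454) = (13548/70227 - 122297/230654) - 454*(2 - 454) = (13548*(1/70227) - 122297*1/230654) - 454*(-452) = (4516/23409 - 122297/230654) + 205208 = -1821217009/5399379486 + 205208 = 1107994044346079/5399379486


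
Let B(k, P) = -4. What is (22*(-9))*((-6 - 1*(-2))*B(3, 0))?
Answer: -3168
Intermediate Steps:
(22*(-9))*((-6 - 1*(-2))*B(3, 0)) = (22*(-9))*((-6 - 1*(-2))*(-4)) = -198*(-6 + 2)*(-4) = -(-792)*(-4) = -198*16 = -3168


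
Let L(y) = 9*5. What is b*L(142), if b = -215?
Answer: -9675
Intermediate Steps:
L(y) = 45
b*L(142) = -215*45 = -9675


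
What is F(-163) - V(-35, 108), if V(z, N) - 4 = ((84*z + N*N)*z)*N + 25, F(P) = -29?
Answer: 32976662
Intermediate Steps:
V(z, N) = 29 + N*z*(N² + 84*z) (V(z, N) = 4 + (((84*z + N*N)*z)*N + 25) = 4 + (((84*z + N²)*z)*N + 25) = 4 + (((N² + 84*z)*z)*N + 25) = 4 + ((z*(N² + 84*z))*N + 25) = 4 + (N*z*(N² + 84*z) + 25) = 4 + (25 + N*z*(N² + 84*z)) = 29 + N*z*(N² + 84*z))
F(-163) - V(-35, 108) = -29 - (29 - 35*108³ + 84*108*(-35)²) = -29 - (29 - 35*1259712 + 84*108*1225) = -29 - (29 - 44089920 + 11113200) = -29 - 1*(-32976691) = -29 + 32976691 = 32976662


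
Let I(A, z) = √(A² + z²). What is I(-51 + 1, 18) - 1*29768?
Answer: -29768 + 2*√706 ≈ -29715.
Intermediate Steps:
I(-51 + 1, 18) - 1*29768 = √((-51 + 1)² + 18²) - 1*29768 = √((-50)² + 324) - 29768 = √(2500 + 324) - 29768 = √2824 - 29768 = 2*√706 - 29768 = -29768 + 2*√706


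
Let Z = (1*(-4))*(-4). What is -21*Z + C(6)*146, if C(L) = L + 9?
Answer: 1854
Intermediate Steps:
Z = 16 (Z = -4*(-4) = 16)
C(L) = 9 + L
-21*Z + C(6)*146 = -21*16 + (9 + 6)*146 = -336 + 15*146 = -336 + 2190 = 1854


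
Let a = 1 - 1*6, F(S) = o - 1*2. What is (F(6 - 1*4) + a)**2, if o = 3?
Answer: 16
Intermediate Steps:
F(S) = 1 (F(S) = 3 - 1*2 = 3 - 2 = 1)
a = -5 (a = 1 - 6 = -5)
(F(6 - 1*4) + a)**2 = (1 - 5)**2 = (-4)**2 = 16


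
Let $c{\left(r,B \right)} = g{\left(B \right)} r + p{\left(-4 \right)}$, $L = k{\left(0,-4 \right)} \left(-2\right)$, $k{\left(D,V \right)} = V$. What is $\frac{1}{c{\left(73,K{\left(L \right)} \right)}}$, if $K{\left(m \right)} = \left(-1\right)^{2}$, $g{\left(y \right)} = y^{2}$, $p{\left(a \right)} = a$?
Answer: $\frac{1}{69} \approx 0.014493$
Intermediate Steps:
$L = 8$ ($L = \left(-4\right) \left(-2\right) = 8$)
$K{\left(m \right)} = 1$
$c{\left(r,B \right)} = -4 + r B^{2}$ ($c{\left(r,B \right)} = B^{2} r - 4 = r B^{2} - 4 = -4 + r B^{2}$)
$\frac{1}{c{\left(73,K{\left(L \right)} \right)}} = \frac{1}{-4 + 73 \cdot 1^{2}} = \frac{1}{-4 + 73 \cdot 1} = \frac{1}{-4 + 73} = \frac{1}{69}$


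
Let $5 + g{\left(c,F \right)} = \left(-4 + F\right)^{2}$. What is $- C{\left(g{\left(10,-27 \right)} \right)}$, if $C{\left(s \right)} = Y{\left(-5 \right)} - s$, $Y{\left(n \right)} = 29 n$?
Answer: $1101$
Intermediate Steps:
$g{\left(c,F \right)} = -5 + \left(-4 + F\right)^{2}$
$C{\left(s \right)} = -145 - s$ ($C{\left(s \right)} = 29 \left(-5\right) - s = -145 - s$)
$- C{\left(g{\left(10,-27 \right)} \right)} = - (-145 - \left(-5 + \left(-4 - 27\right)^{2}\right)) = - (-145 - \left(-5 + \left(-31\right)^{2}\right)) = - (-145 - \left(-5 + 961\right)) = - (-145 - 956) = \left(-1\right) \left(-1101\right) = 1101$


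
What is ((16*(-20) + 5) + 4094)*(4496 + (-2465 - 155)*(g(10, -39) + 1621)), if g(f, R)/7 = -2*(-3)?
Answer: -16448339356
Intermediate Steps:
g(f, R) = 42 (g(f, R) = 7*(-2*(-3)) = 7*6 = 42)
((16*(-20) + 5) + 4094)*(4496 + (-2465 - 155)*(g(10, -39) + 1621)) = ((16*(-20) + 5) + 4094)*(4496 + (-2465 - 155)*(42 + 1621)) = ((-320 + 5) + 4094)*(4496 - 2620*1663) = (-315 + 4094)*(4496 - 4357060) = 3779*(-4352564) = -16448339356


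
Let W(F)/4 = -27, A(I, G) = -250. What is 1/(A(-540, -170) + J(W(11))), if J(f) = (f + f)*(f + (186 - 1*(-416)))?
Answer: -1/106954 ≈ -9.3498e-6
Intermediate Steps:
W(F) = -108 (W(F) = 4*(-27) = -108)
J(f) = 2*f*(602 + f) (J(f) = (2*f)*(f + (186 + 416)) = (2*f)*(f + 602) = (2*f)*(602 + f) = 2*f*(602 + f))
1/(A(-540, -170) + J(W(11))) = 1/(-250 + 2*(-108)*(602 - 108)) = 1/(-250 + 2*(-108)*494) = 1/(-250 - 106704) = 1/(-106954) = -1/106954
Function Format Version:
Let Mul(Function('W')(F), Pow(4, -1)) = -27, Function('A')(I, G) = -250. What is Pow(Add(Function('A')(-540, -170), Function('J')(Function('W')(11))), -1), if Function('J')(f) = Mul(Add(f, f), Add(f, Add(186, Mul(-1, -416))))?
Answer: Rational(-1, 106954) ≈ -9.3498e-6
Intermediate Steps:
Function('W')(F) = -108 (Function('W')(F) = Mul(4, -27) = -108)
Function('J')(f) = Mul(2, f, Add(602, f)) (Function('J')(f) = Mul(Mul(2, f), Add(f, Add(186, 416))) = Mul(Mul(2, f), Add(f, 602)) = Mul(Mul(2, f), Add(602, f)) = Mul(2, f, Add(602, f)))
Pow(Add(Function('A')(-540, -170), Function('J')(Function('W')(11))), -1) = Pow(Add(-250, Mul(2, -108, Add(602, -108))), -1) = Pow(Add(-250, Mul(2, -108, 494)), -1) = Pow(Add(-250, -106704), -1) = Pow(-106954, -1) = Rational(-1, 106954)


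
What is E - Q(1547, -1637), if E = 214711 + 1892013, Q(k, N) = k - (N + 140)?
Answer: 2103680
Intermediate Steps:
Q(k, N) = -140 + k - N (Q(k, N) = k - (140 + N) = k + (-140 - N) = -140 + k - N)
E = 2106724
E - Q(1547, -1637) = 2106724 - (-140 + 1547 - 1*(-1637)) = 2106724 - (-140 + 1547 + 1637) = 2106724 - 1*3044 = 2106724 - 3044 = 2103680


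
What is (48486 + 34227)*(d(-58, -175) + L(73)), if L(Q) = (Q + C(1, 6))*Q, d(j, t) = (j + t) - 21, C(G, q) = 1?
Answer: 425806524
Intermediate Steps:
d(j, t) = -21 + j + t
L(Q) = Q*(1 + Q) (L(Q) = (Q + 1)*Q = (1 + Q)*Q = Q*(1 + Q))
(48486 + 34227)*(d(-58, -175) + L(73)) = (48486 + 34227)*((-21 - 58 - 175) + 73*(1 + 73)) = 82713*(-254 + 73*74) = 82713*(-254 + 5402) = 82713*5148 = 425806524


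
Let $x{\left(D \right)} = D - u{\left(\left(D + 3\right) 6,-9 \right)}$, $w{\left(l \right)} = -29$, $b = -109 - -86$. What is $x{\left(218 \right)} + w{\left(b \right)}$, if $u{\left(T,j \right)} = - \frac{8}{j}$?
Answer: $\frac{1693}{9} \approx 188.11$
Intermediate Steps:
$b = -23$ ($b = -109 + 86 = -23$)
$x{\left(D \right)} = - \frac{8}{9} + D$ ($x{\left(D \right)} = D - - \frac{8}{-9} = D - \left(-8\right) \left(- \frac{1}{9}\right) = D - \frac{8}{9} = - \frac{8}{9} + D$)
$x{\left(218 \right)} + w{\left(b \right)} = \left(- \frac{8}{9} + 218\right) - 29 = \frac{1954}{9} - 29 = \frac{1693}{9}$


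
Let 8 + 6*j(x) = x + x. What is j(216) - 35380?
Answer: -105928/3 ≈ -35309.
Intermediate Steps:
j(x) = -4/3 + x/3 (j(x) = -4/3 + (x + x)/6 = -4/3 + (2*x)/6 = -4/3 + x/3)
j(216) - 35380 = (-4/3 + (1/3)*216) - 35380 = (-4/3 + 72) - 35380 = 212/3 - 35380 = -105928/3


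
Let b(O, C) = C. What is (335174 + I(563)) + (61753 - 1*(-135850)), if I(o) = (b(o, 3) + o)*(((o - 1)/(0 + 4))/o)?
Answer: 300032974/563 ≈ 5.3292e+5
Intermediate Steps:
I(o) = (3 + o)*(-¼ + o/4)/o (I(o) = (3 + o)*(((o - 1)/(0 + 4))/o) = (3 + o)*(((-1 + o)/4)/o) = (3 + o)*(((-1 + o)*(¼))/o) = (3 + o)*((-¼ + o/4)/o) = (3 + o)*(-¼ + o/4)/o)
(335174 + I(563)) + (61753 - 1*(-135850)) = (335174 + (¼)*(-3 + 563*(2 + 563))/563) + (61753 - 1*(-135850)) = (335174 + (¼)*(1/563)*(-3 + 563*565)) + (61753 + 135850) = (335174 + (¼)*(1/563)*(-3 + 318095)) + 197603 = (335174 + (¼)*(1/563)*318092) + 197603 = (335174 + 79523/563) + 197603 = 188782485/563 + 197603 = 300032974/563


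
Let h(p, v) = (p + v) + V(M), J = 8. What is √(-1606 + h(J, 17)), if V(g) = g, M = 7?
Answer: I*√1574 ≈ 39.674*I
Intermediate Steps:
h(p, v) = 7 + p + v (h(p, v) = (p + v) + 7 = 7 + p + v)
√(-1606 + h(J, 17)) = √(-1606 + (7 + 8 + 17)) = √(-1606 + 32) = √(-1574) = I*√1574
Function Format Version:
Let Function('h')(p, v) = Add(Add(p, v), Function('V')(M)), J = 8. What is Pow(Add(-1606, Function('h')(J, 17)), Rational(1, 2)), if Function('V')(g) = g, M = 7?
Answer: Mul(I, Pow(1574, Rational(1, 2))) ≈ Mul(39.674, I)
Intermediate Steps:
Function('h')(p, v) = Add(7, p, v) (Function('h')(p, v) = Add(Add(p, v), 7) = Add(7, p, v))
Pow(Add(-1606, Function('h')(J, 17)), Rational(1, 2)) = Pow(Add(-1606, Add(7, 8, 17)), Rational(1, 2)) = Pow(Add(-1606, 32), Rational(1, 2)) = Pow(-1574, Rational(1, 2)) = Mul(I, Pow(1574, Rational(1, 2)))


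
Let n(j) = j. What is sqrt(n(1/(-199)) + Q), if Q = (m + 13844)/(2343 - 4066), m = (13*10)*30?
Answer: 3*I*sqrt(134589851687)/342877 ≈ 3.2099*I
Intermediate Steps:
m = 3900 (m = 130*30 = 3900)
Q = -17744/1723 (Q = (3900 + 13844)/(2343 - 4066) = 17744/(-1723) = 17744*(-1/1723) = -17744/1723 ≈ -10.298)
sqrt(n(1/(-199)) + Q) = sqrt(1/(-199) - 17744/1723) = sqrt(-1/199 - 17744/1723) = sqrt(-3532779/342877) = 3*I*sqrt(134589851687)/342877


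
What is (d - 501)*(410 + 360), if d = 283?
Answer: -167860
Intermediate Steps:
(d - 501)*(410 + 360) = (283 - 501)*(410 + 360) = -218*770 = -167860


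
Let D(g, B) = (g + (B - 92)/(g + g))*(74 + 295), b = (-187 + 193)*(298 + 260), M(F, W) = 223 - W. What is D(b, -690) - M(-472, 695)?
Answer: 459732817/372 ≈ 1.2358e+6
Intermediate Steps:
b = 3348 (b = 6*558 = 3348)
D(g, B) = 369*g + 369*(-92 + B)/(2*g) (D(g, B) = (g + (-92 + B)/((2*g)))*369 = (g + (-92 + B)*(1/(2*g)))*369 = (g + (-92 + B)/(2*g))*369 = 369*g + 369*(-92 + B)/(2*g))
D(b, -690) - M(-472, 695) = (369/2)*(-92 - 690 + 2*3348**2)/3348 - (223 - 1*695) = (369/2)*(1/3348)*(-92 - 690 + 2*11209104) - (223 - 695) = (369/2)*(1/3348)*(-92 - 690 + 22418208) - 1*(-472) = (369/2)*(1/3348)*22417426 + 472 = 459557233/372 + 472 = 459732817/372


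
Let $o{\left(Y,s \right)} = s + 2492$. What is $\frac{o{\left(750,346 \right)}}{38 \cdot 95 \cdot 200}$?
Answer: $\frac{1419}{361000} \approx 0.0039307$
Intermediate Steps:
$o{\left(Y,s \right)} = 2492 + s$
$\frac{o{\left(750,346 \right)}}{38 \cdot 95 \cdot 200} = \frac{2492 + 346}{38 \cdot 95 \cdot 200} = \frac{2838}{3610 \cdot 200} = \frac{2838}{722000} = 2838 \cdot \frac{1}{722000} = \frac{1419}{361000}$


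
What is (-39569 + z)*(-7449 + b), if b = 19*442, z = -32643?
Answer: -68529188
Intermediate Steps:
b = 8398
(-39569 + z)*(-7449 + b) = (-39569 - 32643)*(-7449 + 8398) = -72212*949 = -68529188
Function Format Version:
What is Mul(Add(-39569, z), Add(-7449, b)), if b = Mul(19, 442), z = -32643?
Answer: -68529188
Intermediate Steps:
b = 8398
Mul(Add(-39569, z), Add(-7449, b)) = Mul(Add(-39569, -32643), Add(-7449, 8398)) = Mul(-72212, 949) = -68529188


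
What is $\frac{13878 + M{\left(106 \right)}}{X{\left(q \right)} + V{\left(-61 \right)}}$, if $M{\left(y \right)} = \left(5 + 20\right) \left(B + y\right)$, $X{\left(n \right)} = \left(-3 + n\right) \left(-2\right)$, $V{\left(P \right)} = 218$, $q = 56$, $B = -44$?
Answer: $\frac{551}{4} \approx 137.75$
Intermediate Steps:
$X{\left(n \right)} = 6 - 2 n$
$M{\left(y \right)} = -1100 + 25 y$ ($M{\left(y \right)} = \left(5 + 20\right) \left(-44 + y\right) = 25 \left(-44 + y\right) = -1100 + 25 y$)
$\frac{13878 + M{\left(106 \right)}}{X{\left(q \right)} + V{\left(-61 \right)}} = \frac{13878 + \left(-1100 + 25 \cdot 106\right)}{\left(6 - 112\right) + 218} = \frac{13878 + \left(-1100 + 2650\right)}{\left(6 - 112\right) + 218} = \frac{13878 + 1550}{-106 + 218} = \frac{15428}{112} = 15428 \cdot \frac{1}{112} = \frac{551}{4}$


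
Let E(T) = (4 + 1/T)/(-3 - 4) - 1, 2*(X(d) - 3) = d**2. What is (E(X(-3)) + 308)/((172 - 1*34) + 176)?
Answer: 32173/32970 ≈ 0.97583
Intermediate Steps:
X(d) = 3 + d**2/2
E(T) = -11/7 - 1/(7*T) (E(T) = (4 + 1/T)/(-7) - 1 = (4 + 1/T)*(-1/7) - 1 = (-4/7 - 1/(7*T)) - 1 = -11/7 - 1/(7*T))
(E(X(-3)) + 308)/((172 - 1*34) + 176) = ((-1 - 11*(3 + (1/2)*(-3)**2))/(7*(3 + (1/2)*(-3)**2)) + 308)/((172 - 1*34) + 176) = ((-1 - 11*(3 + (1/2)*9))/(7*(3 + (1/2)*9)) + 308)/((172 - 34) + 176) = ((-1 - 11*(3 + 9/2))/(7*(3 + 9/2)) + 308)/(138 + 176) = ((-1 - 11*15/2)/(7*(15/2)) + 308)/314 = ((1/7)*(2/15)*(-1 - 165/2) + 308)*(1/314) = ((1/7)*(2/15)*(-167/2) + 308)*(1/314) = (-167/105 + 308)*(1/314) = (32173/105)*(1/314) = 32173/32970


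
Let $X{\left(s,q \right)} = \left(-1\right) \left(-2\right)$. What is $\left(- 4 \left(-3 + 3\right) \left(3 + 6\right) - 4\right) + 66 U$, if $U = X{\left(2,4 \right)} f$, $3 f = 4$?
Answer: $172$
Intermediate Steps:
$X{\left(s,q \right)} = 2$
$f = \frac{4}{3}$ ($f = \frac{1}{3} \cdot 4 = \frac{4}{3} \approx 1.3333$)
$U = \frac{8}{3}$ ($U = 2 \cdot \frac{4}{3} = \frac{8}{3} \approx 2.6667$)
$\left(- 4 \left(-3 + 3\right) \left(3 + 6\right) - 4\right) + 66 U = \left(- 4 \left(-3 + 3\right) \left(3 + 6\right) - 4\right) + 66 \cdot \frac{8}{3} = \left(- 4 \cdot 0 \cdot 9 - 4\right) + 176 = \left(\left(-4\right) 0 - 4\right) + 176 = \left(0 - 4\right) + 176 = -4 + 176 = 172$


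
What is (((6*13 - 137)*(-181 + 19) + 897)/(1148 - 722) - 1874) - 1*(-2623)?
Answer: 109843/142 ≈ 773.54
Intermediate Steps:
(((6*13 - 137)*(-181 + 19) + 897)/(1148 - 722) - 1874) - 1*(-2623) = (((78 - 137)*(-162) + 897)/426 - 1874) + 2623 = ((-59*(-162) + 897)*(1/426) - 1874) + 2623 = ((9558 + 897)*(1/426) - 1874) + 2623 = (10455*(1/426) - 1874) + 2623 = (3485/142 - 1874) + 2623 = -262623/142 + 2623 = 109843/142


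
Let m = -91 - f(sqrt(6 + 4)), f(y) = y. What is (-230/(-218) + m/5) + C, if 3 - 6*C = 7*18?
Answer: -41033/1090 - sqrt(10)/5 ≈ -38.277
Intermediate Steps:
m = -91 - sqrt(10) (m = -91 - sqrt(6 + 4) = -91 - sqrt(10) ≈ -94.162)
C = -41/2 (C = 1/2 - 7*18/6 = 1/2 - 1/6*126 = 1/2 - 21 = -41/2 ≈ -20.500)
(-230/(-218) + m/5) + C = (-230/(-218) + (-91 - sqrt(10))/5) - 41/2 = (-230*(-1/218) + (-91 - sqrt(10))*(1/5)) - 41/2 = (115/109 + (-91/5 - sqrt(10)/5)) - 41/2 = (-9344/545 - sqrt(10)/5) - 41/2 = -41033/1090 - sqrt(10)/5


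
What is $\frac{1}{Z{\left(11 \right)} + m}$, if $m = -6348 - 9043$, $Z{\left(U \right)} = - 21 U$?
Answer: $- \frac{1}{15622} \approx -6.4012 \cdot 10^{-5}$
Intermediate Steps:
$m = -15391$
$\frac{1}{Z{\left(11 \right)} + m} = \frac{1}{\left(-21\right) 11 - 15391} = \frac{1}{-231 - 15391} = \frac{1}{-15622} = - \frac{1}{15622}$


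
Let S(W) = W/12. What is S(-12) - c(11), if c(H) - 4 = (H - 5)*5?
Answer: -35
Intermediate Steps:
S(W) = W/12 (S(W) = W*(1/12) = W/12)
c(H) = -21 + 5*H (c(H) = 4 + (H - 5)*5 = 4 + (-5 + H)*5 = 4 + (-25 + 5*H) = -21 + 5*H)
S(-12) - c(11) = (1/12)*(-12) - (-21 + 5*11) = -1 - (-21 + 55) = -1 - 1*34 = -1 - 34 = -35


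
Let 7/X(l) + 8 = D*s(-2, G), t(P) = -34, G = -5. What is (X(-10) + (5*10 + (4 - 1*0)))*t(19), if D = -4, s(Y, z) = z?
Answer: -11135/6 ≈ -1855.8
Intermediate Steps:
X(l) = 7/12 (X(l) = 7/(-8 - 4*(-5)) = 7/(-8 + 20) = 7/12)
(X(-10) + (5*10 + (4 - 1*0)))*t(19) = (7/12 + (5*10 + (4 - 1*0)))*(-34) = (7/12 + (50 + (4 + 0)))*(-34) = (7/12 + (50 + 4))*(-34) = (7/12 + 54)*(-34) = (655/12)*(-34) = -11135/6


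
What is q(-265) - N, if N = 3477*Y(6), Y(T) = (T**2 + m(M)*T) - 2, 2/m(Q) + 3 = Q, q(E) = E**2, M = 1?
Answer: -27131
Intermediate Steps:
m(Q) = 2/(-3 + Q)
Y(T) = -2 + T**2 - T (Y(T) = (T**2 + (2/(-3 + 1))*T) - 2 = (T**2 + (2/(-2))*T) - 2 = (T**2 + (2*(-1/2))*T) - 2 = (T**2 - T) - 2 = -2 + T**2 - T)
N = 97356 (N = 3477*(-2 + 6**2 - 1*6) = 3477*(-2 + 36 - 6) = 3477*28 = 97356)
q(-265) - N = (-265)**2 - 1*97356 = 70225 - 97356 = -27131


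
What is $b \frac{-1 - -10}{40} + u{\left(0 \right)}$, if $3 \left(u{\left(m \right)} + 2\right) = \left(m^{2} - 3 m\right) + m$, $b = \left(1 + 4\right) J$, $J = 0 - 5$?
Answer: $- \frac{61}{8} \approx -7.625$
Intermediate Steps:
$J = -5$
$b = -25$ ($b = \left(1 + 4\right) \left(-5\right) = 5 \left(-5\right) = -25$)
$u{\left(m \right)} = -2 - \frac{2 m}{3} + \frac{m^{2}}{3}$ ($u{\left(m \right)} = -2 + \frac{\left(m^{2} - 3 m\right) + m}{3} = -2 + \frac{m^{2} - 2 m}{3} = -2 + \left(- \frac{2 m}{3} + \frac{m^{2}}{3}\right) = -2 - \frac{2 m}{3} + \frac{m^{2}}{3}$)
$b \frac{-1 - -10}{40} + u{\left(0 \right)} = - 25 \frac{-1 - -10}{40} - \left(2 - \frac{0^{2}}{3}\right) = - 25 \left(-1 + 10\right) \frac{1}{40} + \left(-2 + 0 + \frac{1}{3} \cdot 0\right) = - 25 \cdot 9 \cdot \frac{1}{40} + \left(-2 + 0 + 0\right) = \left(-25\right) \frac{9}{40} - 2 = - \frac{45}{8} - 2 = - \frac{61}{8}$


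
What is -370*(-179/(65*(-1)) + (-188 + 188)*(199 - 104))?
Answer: -13246/13 ≈ -1018.9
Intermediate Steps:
-370*(-179/(65*(-1)) + (-188 + 188)*(199 - 104)) = -370*(-179/(-65) + 0*95) = -370*(-179*(-1/65) + 0) = -370*(179/65 + 0) = -370*179/65 = -13246/13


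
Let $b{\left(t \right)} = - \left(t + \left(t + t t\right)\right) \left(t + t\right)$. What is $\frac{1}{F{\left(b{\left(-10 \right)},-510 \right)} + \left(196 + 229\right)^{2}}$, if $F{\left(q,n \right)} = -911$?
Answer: $\frac{1}{179714} \approx 5.5644 \cdot 10^{-6}$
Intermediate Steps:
$b{\left(t \right)} = - 2 t \left(t^{2} + 2 t\right)$ ($b{\left(t \right)} = - \left(t + \left(t + t^{2}\right)\right) 2 t = - \left(t^{2} + 2 t\right) 2 t = - 2 t \left(t^{2} + 2 t\right)$)
$\frac{1}{F{\left(b{\left(-10 \right)},-510 \right)} + \left(196 + 229\right)^{2}} = \frac{1}{-911 + \left(196 + 229\right)^{2}} = \frac{1}{-911 + 425^{2}} = \frac{1}{-911 + 180625} = \frac{1}{179714}$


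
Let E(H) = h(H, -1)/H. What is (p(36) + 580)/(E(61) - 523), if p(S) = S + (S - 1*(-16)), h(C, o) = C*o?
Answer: -167/131 ≈ -1.2748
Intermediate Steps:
p(S) = 16 + 2*S (p(S) = S + (S + 16) = S + (16 + S) = 16 + 2*S)
E(H) = -1 (E(H) = (H*(-1))/H = (-H)/H = -1)
(p(36) + 580)/(E(61) - 523) = ((16 + 2*36) + 580)/(-1 - 523) = ((16 + 72) + 580)/(-524) = (88 + 580)*(-1/524) = 668*(-1/524) = -167/131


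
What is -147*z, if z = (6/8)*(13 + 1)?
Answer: -3087/2 ≈ -1543.5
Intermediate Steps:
z = 21/2 (z = (6*(1/8))*14 = (3/4)*14 = 21/2 ≈ 10.500)
-147*z = -147*21/2 = -3087/2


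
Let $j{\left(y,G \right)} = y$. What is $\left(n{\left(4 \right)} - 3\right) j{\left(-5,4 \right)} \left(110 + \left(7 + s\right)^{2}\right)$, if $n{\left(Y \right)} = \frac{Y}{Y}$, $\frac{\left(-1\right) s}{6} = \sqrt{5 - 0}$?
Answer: $3390 - 840 \sqrt{5} \approx 1511.7$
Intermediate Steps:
$s = - 6 \sqrt{5}$ ($s = - 6 \sqrt{5 - 0} = - 6 \sqrt{5 + \left(3 - 3\right)} = - 6 \sqrt{5 + 0} = - 6 \sqrt{5} \approx -13.416$)
$n{\left(Y \right)} = 1$
$\left(n{\left(4 \right)} - 3\right) j{\left(-5,4 \right)} \left(110 + \left(7 + s\right)^{2}\right) = \left(1 - 3\right) \left(-5\right) \left(110 + \left(7 - 6 \sqrt{5}\right)^{2}\right) = \left(-2\right) \left(-5\right) \left(110 + \left(7 - 6 \sqrt{5}\right)^{2}\right) = 10 \left(110 + \left(7 - 6 \sqrt{5}\right)^{2}\right) = 1100 + 10 \left(7 - 6 \sqrt{5}\right)^{2}$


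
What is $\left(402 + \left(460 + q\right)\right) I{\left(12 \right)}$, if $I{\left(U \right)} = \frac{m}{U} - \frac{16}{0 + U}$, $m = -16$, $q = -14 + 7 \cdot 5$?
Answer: $- \frac{7064}{3} \approx -2354.7$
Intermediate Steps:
$q = 21$ ($q = -14 + 35 = 21$)
$I{\left(U \right)} = - \frac{32}{U}$ ($I{\left(U \right)} = - \frac{16}{U} - \frac{16}{0 + U} = - \frac{16}{U} - \frac{16}{U} = - \frac{32}{U}$)
$\left(402 + \left(460 + q\right)\right) I{\left(12 \right)} = \left(402 + \left(460 + 21\right)\right) \left(- \frac{32}{12}\right) = \left(402 + 481\right) \left(\left(-32\right) \frac{1}{12}\right) = 883 \left(- \frac{8}{3}\right) = - \frac{7064}{3}$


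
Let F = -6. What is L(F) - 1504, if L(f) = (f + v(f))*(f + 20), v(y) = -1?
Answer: -1602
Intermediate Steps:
L(f) = (-1 + f)*(20 + f) (L(f) = (f - 1)*(f + 20) = (-1 + f)*(20 + f))
L(F) - 1504 = (-20 + (-6)**2 + 19*(-6)) - 1504 = (-20 + 36 - 114) - 1504 = -98 - 1504 = -1602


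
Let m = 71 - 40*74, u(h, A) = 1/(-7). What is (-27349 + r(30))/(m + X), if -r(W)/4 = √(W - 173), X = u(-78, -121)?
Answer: 191443/20224 + 7*I*√143/5056 ≈ 9.4661 + 0.016556*I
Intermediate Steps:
u(h, A) = -⅐
m = -2889 (m = 71 - 2960 = -2889)
X = -⅐ ≈ -0.14286
r(W) = -4*√(-173 + W) (r(W) = -4*√(W - 173) = -4*√(-173 + W))
(-27349 + r(30))/(m + X) = (-27349 - 4*√(-173 + 30))/(-2889 - ⅐) = (-27349 - 4*I*√143)/(-20224/7) = (-27349 - 4*I*√143)*(-7/20224) = 191443/20224 + 7*I*√143/5056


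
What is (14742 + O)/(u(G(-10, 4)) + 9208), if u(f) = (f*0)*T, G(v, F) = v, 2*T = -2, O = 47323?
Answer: 62065/9208 ≈ 6.7403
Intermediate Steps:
T = -1 (T = (½)*(-2) = -1)
u(f) = 0 (u(f) = (f*0)*(-1) = 0*(-1) = 0)
(14742 + O)/(u(G(-10, 4)) + 9208) = (14742 + 47323)/(0 + 9208) = 62065/9208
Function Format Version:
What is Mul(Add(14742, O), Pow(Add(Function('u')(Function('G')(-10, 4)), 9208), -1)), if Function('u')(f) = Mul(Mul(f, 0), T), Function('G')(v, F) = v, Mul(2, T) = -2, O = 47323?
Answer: Rational(62065, 9208) ≈ 6.7403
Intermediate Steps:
T = -1 (T = Mul(Rational(1, 2), -2) = -1)
Function('u')(f) = 0 (Function('u')(f) = Mul(Mul(f, 0), -1) = Mul(0, -1) = 0)
Mul(Add(14742, O), Pow(Add(Function('u')(Function('G')(-10, 4)), 9208), -1)) = Mul(Add(14742, 47323), Pow(Add(0, 9208), -1)) = Mul(62065, Pow(9208, -1)) = Mul(62065, Rational(1, 9208)) = Rational(62065, 9208)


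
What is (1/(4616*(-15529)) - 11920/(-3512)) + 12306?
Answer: 387356177047497/31468338296 ≈ 12309.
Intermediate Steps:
(1/(4616*(-15529)) - 11920/(-3512)) + 12306 = ((1/4616)*(-1/15529) - 11920*(-1/3512)) + 12306 = (-1/71681864 + 1490/439) + 12306 = 106805976921/31468338296 + 12306 = 387356177047497/31468338296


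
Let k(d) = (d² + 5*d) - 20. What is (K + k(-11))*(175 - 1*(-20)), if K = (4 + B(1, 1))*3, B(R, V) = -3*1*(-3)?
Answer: 16575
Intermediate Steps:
B(R, V) = 9 (B(R, V) = -3*(-3) = 9)
k(d) = -20 + d² + 5*d
K = 39 (K = (4 + 9)*3 = 13*3 = 39)
(K + k(-11))*(175 - 1*(-20)) = (39 + (-20 + (-11)² + 5*(-11)))*(175 - 1*(-20)) = (39 + (-20 + 121 - 55))*(175 + 20) = (39 + 46)*195 = 85*195 = 16575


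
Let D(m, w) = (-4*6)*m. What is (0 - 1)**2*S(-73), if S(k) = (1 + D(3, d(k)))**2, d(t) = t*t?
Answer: 5041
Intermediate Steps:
d(t) = t**2
D(m, w) = -24*m
S(k) = 5041 (S(k) = (1 - 24*3)**2 = (1 - 72)**2 = (-71)**2 = 5041)
(0 - 1)**2*S(-73) = (0 - 1)**2*5041 = (-1)**2*5041 = 1*5041 = 5041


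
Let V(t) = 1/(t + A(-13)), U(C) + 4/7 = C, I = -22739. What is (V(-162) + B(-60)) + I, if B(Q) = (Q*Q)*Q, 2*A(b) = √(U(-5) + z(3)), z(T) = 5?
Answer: -43858504085/183709 - I*√7/183709 ≈ -2.3874e+5 - 1.4402e-5*I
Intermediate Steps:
U(C) = -4/7 + C
A(b) = I*√7/7 (A(b) = √((-4/7 - 5) + 5)/2 = √(-39/7 + 5)/2 = √(-4/7)/2 = (2*I*√7/7)/2 = I*√7/7)
V(t) = 1/(t + I*√7/7)
B(Q) = Q³ (B(Q) = Q²*Q = Q³)
(V(-162) + B(-60)) + I = (7/(7*(-162) + I*√7) + (-60)³) - 22739 = (7/(-1134 + I*√7) - 216000) - 22739 = (-216000 + 7/(-1134 + I*√7)) - 22739 = -238739 + 7/(-1134 + I*√7)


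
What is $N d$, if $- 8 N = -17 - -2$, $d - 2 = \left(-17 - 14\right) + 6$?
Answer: $- \frac{345}{8} \approx -43.125$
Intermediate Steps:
$d = -23$ ($d = 2 + \left(\left(-17 - 14\right) + 6\right) = 2 + \left(-31 + 6\right) = 2 - 25 = -23$)
$N = \frac{15}{8}$ ($N = - \frac{-17 - -2}{8} = - \frac{-17 + 2}{8} = \left(- \frac{1}{8}\right) \left(-15\right) = \frac{15}{8} \approx 1.875$)
$N d = \frac{15}{8} \left(-23\right) = - \frac{345}{8}$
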